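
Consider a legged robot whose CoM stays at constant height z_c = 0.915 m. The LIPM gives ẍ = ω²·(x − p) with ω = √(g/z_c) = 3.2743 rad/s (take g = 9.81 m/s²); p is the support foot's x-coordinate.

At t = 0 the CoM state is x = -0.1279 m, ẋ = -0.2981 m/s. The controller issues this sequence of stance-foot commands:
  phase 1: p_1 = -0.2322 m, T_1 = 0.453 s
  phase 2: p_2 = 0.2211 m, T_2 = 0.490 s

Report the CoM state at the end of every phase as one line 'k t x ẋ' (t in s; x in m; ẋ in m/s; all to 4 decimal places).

1 0.4530 -0.1808 0.0231
2 0.9430 -0.8022 -3.0815

phase 1: p=-0.2322, T=0.453, ωT=1.483258, cosh=2.317089, sinh=2.090192; start (x,ẋ)=(-0.127900, -0.298100) → end (x,ẋ)=(-0.180824, 0.023096)
phase 2: p=0.2211, T=0.490, ωT=1.604407, cosh=2.587959, sinh=2.386950; start (x,ẋ)=(-0.180824, 0.023096) → end (x,ẋ)=(-0.802225, -3.081498)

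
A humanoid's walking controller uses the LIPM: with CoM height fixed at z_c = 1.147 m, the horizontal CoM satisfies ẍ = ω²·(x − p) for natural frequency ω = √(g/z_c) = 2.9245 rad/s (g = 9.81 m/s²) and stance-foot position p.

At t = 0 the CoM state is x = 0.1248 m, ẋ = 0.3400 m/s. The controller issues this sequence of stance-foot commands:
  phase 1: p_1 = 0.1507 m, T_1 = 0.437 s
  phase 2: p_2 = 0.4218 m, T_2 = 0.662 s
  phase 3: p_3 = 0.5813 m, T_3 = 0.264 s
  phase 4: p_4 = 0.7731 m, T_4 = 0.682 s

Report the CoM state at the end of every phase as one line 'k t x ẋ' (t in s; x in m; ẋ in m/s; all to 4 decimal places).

1 0.4370 0.2931 0.5322
2 1.0990 0.5839 0.6052
3 1.3630 0.7608 0.8011
4 2.0450 1.7151 2.8687

phase 1: p=0.1507, T=0.437, ωT=1.278007, cosh=1.934035, sinh=1.655442; start (x,ẋ)=(0.124800, 0.340000) → end (x,ẋ)=(0.293069, 0.532181)
phase 2: p=0.4218, T=0.662, ωT=1.936019, cosh=3.537690, sinh=3.393413; start (x,ẋ)=(0.293069, 0.532181) → end (x,ẋ)=(0.583900, 0.605159)
phase 3: p=0.5813, T=0.264, ωT=0.772068, cosh=1.313147, sinh=0.851090; start (x,ẋ)=(0.583900, 0.605159) → end (x,ẋ)=(0.760828, 0.801134)
phase 4: p=0.7731, T=0.682, ωT=1.994509, cosh=3.742337, sinh=3.606257; start (x,ẋ)=(0.760828, 0.801134) → end (x,ẋ)=(1.715068, 2.868689)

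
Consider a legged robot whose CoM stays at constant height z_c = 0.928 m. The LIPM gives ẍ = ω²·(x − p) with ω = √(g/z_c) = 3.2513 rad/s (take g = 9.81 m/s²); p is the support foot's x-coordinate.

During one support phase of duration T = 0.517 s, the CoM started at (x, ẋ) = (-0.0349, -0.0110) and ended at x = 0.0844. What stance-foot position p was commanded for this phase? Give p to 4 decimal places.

p = -0.1069

ωT = 3.2513·0.517 = 1.680922; cosh(ωT) = 2.778354, sinh(ωT) = 2.592152
x(T) = p + (x₀−p)·cosh(ωT) + (ẋ₀/ω)·sinh(ωT) ⇒ p·(1 − cosh) = x(T) − x₀·cosh − (ẋ₀/ω)·sinh
numerator   = 0.0844 − (-0.0349)·2.778354 − (-0.0110/3.2513)·2.592152 = 0.190134
denominator = 1 − 2.778354 = -1.778354
p = 0.190134 / -1.778354 = -0.1069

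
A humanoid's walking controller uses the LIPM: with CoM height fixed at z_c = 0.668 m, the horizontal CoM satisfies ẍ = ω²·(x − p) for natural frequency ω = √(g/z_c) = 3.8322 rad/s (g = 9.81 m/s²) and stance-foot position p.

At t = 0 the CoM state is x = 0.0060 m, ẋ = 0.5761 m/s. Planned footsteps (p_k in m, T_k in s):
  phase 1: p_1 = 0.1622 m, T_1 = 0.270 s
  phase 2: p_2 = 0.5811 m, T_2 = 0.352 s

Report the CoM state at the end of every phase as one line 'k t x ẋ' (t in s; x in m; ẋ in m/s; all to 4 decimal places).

1 0.2700 0.0995 0.1771
2 0.6220 -0.3263 -2.9524

phase 1: p=0.1622, T=0.270, ωT=1.034694, cosh=1.584790, sinh=1.229455; start (x,ẋ)=(0.006000, 0.576100) → end (x,ẋ)=(0.099481, 0.177059)
phase 2: p=0.5811, T=0.352, ωT=1.348934, cosh=2.056417, sinh=1.796900; start (x,ẋ)=(0.099481, 0.177059) → end (x,ẋ)=(-0.326287, -2.952358)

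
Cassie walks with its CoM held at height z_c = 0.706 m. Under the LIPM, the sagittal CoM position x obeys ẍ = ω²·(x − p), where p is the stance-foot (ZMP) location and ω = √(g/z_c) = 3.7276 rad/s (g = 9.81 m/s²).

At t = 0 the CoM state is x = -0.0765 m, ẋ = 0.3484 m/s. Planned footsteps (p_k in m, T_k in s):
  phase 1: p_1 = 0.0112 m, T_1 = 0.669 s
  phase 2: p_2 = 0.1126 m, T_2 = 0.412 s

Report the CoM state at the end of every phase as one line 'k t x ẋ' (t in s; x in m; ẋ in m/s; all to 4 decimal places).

phase 1: p=0.0112, T=0.669, ωT=2.493764, cosh=6.094682, sinh=6.012083; start (x,ẋ)=(-0.076500, 0.348400) → end (x,ẋ)=(0.038616, 0.157974)
phase 2: p=0.1126, T=0.412, ωT=1.535771, cosh=2.430098, sinh=2.214808; start (x,ẋ)=(0.038616, 0.157974) → end (x,ẋ)=(0.026673, -0.226918)

1 0.6690 0.0386 0.1580
2 1.0810 0.0267 -0.2269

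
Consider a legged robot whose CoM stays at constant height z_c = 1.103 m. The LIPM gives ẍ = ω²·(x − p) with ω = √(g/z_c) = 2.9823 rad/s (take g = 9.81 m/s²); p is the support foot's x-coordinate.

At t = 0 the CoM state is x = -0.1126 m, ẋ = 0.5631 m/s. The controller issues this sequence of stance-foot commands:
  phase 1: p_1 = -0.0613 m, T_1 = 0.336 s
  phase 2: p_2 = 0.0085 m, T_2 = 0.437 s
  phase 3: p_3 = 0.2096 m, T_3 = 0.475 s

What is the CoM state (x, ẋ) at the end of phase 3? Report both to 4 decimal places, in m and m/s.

phase 1: p=-0.0613, T=0.336, ωT=1.002053, cosh=1.545496, sinh=1.178371; start (x,ẋ)=(-0.112600, 0.563100) → end (x,ẋ)=(0.081909, 0.689988)
phase 2: p=0.0085, T=0.437, ωT=1.303265, cosh=1.976470, sinh=1.704827; start (x,ẋ)=(0.081909, 0.689988) → end (x,ẋ)=(0.548021, 1.736974)
phase 3: p=0.2096, T=0.475, ωT=1.416592, cosh=2.182793, sinh=1.940254; start (x,ẋ)=(0.548021, 1.736974) → end (x,ẋ)=(2.078361, 5.749701)

x = 2.0784, ẋ = 5.7497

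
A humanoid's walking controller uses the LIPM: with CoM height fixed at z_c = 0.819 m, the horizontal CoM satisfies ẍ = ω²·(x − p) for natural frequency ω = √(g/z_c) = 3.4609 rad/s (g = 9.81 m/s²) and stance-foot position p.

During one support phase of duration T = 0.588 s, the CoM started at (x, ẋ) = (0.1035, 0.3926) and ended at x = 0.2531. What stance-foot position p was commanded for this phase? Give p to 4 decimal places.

p = 0.1993

ωT = 3.4609·0.588 = 2.035009; cosh(ωT) = 3.891501, sinh(ωT) = 3.760822
x(T) = p + (x₀−p)·cosh(ωT) + (ẋ₀/ω)·sinh(ωT) ⇒ p·(1 − cosh) = x(T) − x₀·cosh − (ẋ₀/ω)·sinh
numerator   = 0.2531 − (0.1035)·3.891501 − (0.3926/3.4609)·3.760822 = -0.576293
denominator = 1 − 3.891501 = -2.891501
p = -0.576293 / -2.891501 = 0.1993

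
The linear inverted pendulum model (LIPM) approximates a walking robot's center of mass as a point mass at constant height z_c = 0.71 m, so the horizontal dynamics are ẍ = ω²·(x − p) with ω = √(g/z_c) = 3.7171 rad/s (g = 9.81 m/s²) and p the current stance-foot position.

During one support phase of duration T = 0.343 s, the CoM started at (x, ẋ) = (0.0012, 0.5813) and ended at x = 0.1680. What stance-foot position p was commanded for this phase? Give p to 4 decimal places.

p = 0.0993

ωT = 3.7171·0.343 = 1.274965; cosh(ωT) = 1.929009, sinh(ωT) = 1.649568
x(T) = p + (x₀−p)·cosh(ωT) + (ẋ₀/ω)·sinh(ωT) ⇒ p·(1 − cosh) = x(T) − x₀·cosh − (ẋ₀/ω)·sinh
numerator   = 0.1680 − (0.0012)·1.929009 − (0.5813/3.7171)·1.649568 = -0.092283
denominator = 1 − 1.929009 = -0.929009
p = -0.092283 / -0.929009 = 0.0993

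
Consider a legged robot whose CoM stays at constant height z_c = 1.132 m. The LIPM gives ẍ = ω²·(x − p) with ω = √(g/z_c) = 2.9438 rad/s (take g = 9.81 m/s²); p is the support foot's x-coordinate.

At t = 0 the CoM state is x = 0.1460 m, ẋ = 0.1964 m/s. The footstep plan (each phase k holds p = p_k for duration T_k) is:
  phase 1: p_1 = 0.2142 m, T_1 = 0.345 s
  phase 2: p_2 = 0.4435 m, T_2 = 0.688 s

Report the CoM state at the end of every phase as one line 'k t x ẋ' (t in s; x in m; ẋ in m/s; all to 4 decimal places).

phase 1: p=0.2142, T=0.345, ωT=1.015611, cosh=1.561615, sinh=1.199434; start (x,ẋ)=(0.146000, 0.196400) → end (x,ẋ)=(0.187720, 0.065894)
phase 2: p=0.4435, T=0.688, ωT=2.025334, cosh=3.855297, sinh=3.723348; start (x,ẋ)=(0.187720, 0.065894) → end (x,ẋ)=(-0.459265, -2.549510)

1 0.3450 0.1877 0.0659
2 1.0330 -0.4593 -2.5495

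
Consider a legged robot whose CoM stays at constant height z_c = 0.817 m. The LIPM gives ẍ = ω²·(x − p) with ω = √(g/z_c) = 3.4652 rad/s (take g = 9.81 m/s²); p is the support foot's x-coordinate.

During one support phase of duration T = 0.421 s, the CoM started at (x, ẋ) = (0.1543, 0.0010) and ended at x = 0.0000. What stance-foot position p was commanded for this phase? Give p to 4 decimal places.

p = 0.2766

ωT = 3.4652·0.421 = 1.458849; cosh(ωT) = 2.266755, sinh(ωT) = 2.034252
x(T) = p + (x₀−p)·cosh(ωT) + (ẋ₀/ω)·sinh(ωT) ⇒ p·(1 − cosh) = x(T) − x₀·cosh − (ẋ₀/ω)·sinh
numerator   = -0.0000 − (0.1543)·2.266755 − (0.0010/3.4652)·2.034252 = -0.350347
denominator = 1 − 2.266755 = -1.266755
p = -0.350347 / -1.266755 = 0.2766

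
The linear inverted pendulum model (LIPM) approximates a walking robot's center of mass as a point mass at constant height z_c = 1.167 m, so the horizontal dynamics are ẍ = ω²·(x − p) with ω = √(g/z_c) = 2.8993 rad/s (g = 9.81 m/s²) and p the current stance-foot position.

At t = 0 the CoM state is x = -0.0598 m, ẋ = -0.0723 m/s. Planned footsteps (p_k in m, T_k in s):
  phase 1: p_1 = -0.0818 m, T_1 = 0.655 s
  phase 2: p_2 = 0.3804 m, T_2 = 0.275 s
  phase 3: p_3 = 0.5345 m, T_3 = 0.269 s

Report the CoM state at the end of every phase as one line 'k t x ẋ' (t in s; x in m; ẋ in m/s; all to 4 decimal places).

phase 1: p=-0.0818, T=0.655, ωT=1.899042, cosh=3.414601, sinh=3.264889; start (x,ẋ)=(-0.059800, -0.072300) → end (x,ẋ)=(-0.088095, -0.038626)
phase 2: p=0.3804, T=0.275, ωT=0.797308, cosh=1.335049, sinh=0.884508; start (x,ẋ)=(-0.088095, -0.038626) → end (x,ẋ)=(-0.256848, -1.253003)
phase 3: p=0.5345, T=0.269, ωT=0.779912, cosh=1.319863, sinh=0.861417; start (x,ẋ)=(-0.256848, -1.253003) → end (x,ẋ)=(-0.882253, -3.630188)

1 0.6550 -0.0881 -0.0386
2 0.9300 -0.2568 -1.2530
3 1.1990 -0.8823 -3.6302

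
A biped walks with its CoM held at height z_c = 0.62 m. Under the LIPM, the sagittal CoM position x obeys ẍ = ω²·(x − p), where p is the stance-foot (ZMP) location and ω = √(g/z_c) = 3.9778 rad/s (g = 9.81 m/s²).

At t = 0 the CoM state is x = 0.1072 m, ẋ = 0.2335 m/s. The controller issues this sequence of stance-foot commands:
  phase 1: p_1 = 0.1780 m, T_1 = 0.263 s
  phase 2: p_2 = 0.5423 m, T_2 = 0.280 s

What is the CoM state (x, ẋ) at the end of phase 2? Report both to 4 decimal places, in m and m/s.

phase 1: p=0.1780, T=0.263, ωT=1.046161, cosh=1.598993, sinh=1.247710; start (x,ẋ)=(0.107200, 0.233500) → end (x,ẋ)=(0.138033, 0.021975)
phase 2: p=0.5423, T=0.280, ωT=1.113784, cosh=1.687088, sinh=1.358774; start (x,ẋ)=(0.138033, 0.021975) → end (x,ẋ)=(-0.132228, -2.147963)

x = -0.1322, ẋ = -2.1480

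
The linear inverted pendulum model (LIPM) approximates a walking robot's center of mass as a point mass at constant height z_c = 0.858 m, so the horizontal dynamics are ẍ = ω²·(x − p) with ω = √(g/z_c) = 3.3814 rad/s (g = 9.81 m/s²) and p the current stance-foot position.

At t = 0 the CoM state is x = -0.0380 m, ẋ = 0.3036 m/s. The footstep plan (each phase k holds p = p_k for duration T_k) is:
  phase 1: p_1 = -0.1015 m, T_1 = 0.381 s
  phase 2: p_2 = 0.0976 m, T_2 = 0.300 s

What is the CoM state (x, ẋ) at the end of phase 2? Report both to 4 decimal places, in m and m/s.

phase 1: p=-0.1015, T=0.381, ωT=1.288313, cosh=1.951200, sinh=1.675465; start (x,ẋ)=(-0.038000, 0.303600) → end (x,ẋ)=(0.172833, 0.952138)
phase 2: p=0.0976, T=0.300, ωT=1.014420, cosh=1.560188, sinh=1.197575; start (x,ẋ)=(0.172833, 0.952138) → end (x,ẋ)=(0.552193, 1.790171)

x = 0.5522, ẋ = 1.7902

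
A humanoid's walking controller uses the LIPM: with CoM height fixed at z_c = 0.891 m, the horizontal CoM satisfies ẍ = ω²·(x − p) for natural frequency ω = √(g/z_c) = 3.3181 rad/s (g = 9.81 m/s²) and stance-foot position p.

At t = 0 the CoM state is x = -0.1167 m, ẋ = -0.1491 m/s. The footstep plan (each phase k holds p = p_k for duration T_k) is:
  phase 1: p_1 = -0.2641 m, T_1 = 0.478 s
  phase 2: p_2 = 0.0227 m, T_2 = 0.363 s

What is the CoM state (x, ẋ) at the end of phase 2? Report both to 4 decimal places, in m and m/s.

x = 0.3419, ẋ = 1.3054

phase 1: p=-0.2641, T=0.478, ωT=1.586052, cosh=2.544579, sinh=2.339847; start (x,ẋ)=(-0.116700, -0.149100) → end (x,ẋ)=(0.005829, 0.764994)
phase 2: p=0.0227, T=0.363, ωT=1.204470, cosh=1.817421, sinh=1.517571; start (x,ẋ)=(0.005829, 0.764994) → end (x,ẋ)=(0.341917, 1.305364)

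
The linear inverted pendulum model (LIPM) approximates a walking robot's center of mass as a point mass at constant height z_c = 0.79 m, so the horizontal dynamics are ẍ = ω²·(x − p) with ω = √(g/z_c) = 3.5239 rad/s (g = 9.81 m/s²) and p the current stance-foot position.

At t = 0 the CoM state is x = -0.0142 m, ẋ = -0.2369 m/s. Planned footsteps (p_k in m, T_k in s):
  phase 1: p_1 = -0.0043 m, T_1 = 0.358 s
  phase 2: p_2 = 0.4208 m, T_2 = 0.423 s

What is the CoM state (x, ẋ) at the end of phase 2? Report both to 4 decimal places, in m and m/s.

x = -1.1735, ẋ = -5.2935

phase 1: p=-0.0043, T=0.358, ωT=1.261556, cosh=1.907062, sinh=1.623850; start (x,ẋ)=(-0.014200, -0.236900) → end (x,ẋ)=(-0.132346, -0.508434)
phase 2: p=0.4208, T=0.423, ωT=1.490610, cosh=2.332518, sinh=2.107283; start (x,ẋ)=(-0.132346, -0.508434) → end (x,ẋ)=(-1.173465, -5.293512)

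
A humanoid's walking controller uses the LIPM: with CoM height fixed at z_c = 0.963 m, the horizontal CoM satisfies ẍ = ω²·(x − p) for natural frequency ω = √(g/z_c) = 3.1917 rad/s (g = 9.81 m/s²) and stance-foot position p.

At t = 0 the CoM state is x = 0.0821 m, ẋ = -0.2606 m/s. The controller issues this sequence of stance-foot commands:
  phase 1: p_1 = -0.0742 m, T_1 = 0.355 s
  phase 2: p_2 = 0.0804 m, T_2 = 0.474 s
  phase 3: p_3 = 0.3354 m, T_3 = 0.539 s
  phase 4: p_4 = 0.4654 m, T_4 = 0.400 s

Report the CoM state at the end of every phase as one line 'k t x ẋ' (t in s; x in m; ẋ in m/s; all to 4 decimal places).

phase 1: p=-0.0742, T=0.355, ωT=1.133053, cosh=1.713586, sinh=1.391538; start (x,ẋ)=(0.082100, -0.260600) → end (x,ẋ)=(0.080015, 0.247626)
phase 2: p=0.0804, T=0.474, ωT=1.512866, cosh=2.380000, sinh=2.159722; start (x,ẋ)=(0.080015, 0.247626) → end (x,ẋ)=(0.247045, 0.586698)
phase 3: p=0.3354, T=0.539, ωT=1.720326, cosh=2.882679, sinh=2.703672; start (x,ẋ)=(0.247045, 0.586698) → end (x,ẋ)=(0.577690, 0.928823)
phase 4: p=0.4654, T=0.400, ωT=1.276680, cosh=1.931840, sinh=1.652878; start (x,ẋ)=(0.577690, 0.928823) → end (x,ẋ)=(1.163335, 2.386725)

1 0.3550 0.0800 0.2476
2 0.8290 0.2470 0.5867
3 1.3680 0.5777 0.9288
4 1.7680 1.1633 2.3867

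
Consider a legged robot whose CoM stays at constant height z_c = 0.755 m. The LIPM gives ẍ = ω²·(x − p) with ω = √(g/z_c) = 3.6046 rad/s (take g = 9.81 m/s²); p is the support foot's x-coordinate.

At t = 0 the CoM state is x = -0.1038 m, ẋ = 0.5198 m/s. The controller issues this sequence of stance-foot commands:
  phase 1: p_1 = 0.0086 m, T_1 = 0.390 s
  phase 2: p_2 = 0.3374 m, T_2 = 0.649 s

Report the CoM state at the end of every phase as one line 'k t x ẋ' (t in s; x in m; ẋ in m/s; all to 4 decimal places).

1 0.3900 0.0420 0.3472
2 1.0390 -0.7142 -3.6544

phase 1: p=0.0086, T=0.390, ωT=1.405794, cosh=2.161968, sinh=1.916796; start (x,ẋ)=(-0.103800, 0.519800) → end (x,ẋ)=(0.042006, 0.347188)
phase 2: p=0.3374, T=0.649, ωT=2.339385, cosh=5.235623, sinh=5.139236; start (x,ẋ)=(0.042006, 0.347188) → end (x,ẋ)=(-0.714173, -3.654404)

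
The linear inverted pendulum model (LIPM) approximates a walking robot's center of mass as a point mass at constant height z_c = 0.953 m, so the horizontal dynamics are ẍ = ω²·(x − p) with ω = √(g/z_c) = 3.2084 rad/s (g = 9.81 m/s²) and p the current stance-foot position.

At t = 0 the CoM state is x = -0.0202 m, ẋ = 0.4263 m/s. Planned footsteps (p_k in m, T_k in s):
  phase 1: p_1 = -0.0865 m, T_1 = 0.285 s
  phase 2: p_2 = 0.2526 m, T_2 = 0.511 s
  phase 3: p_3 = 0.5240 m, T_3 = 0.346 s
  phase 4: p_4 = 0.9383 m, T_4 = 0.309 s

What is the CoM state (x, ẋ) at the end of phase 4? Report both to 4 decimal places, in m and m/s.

x = 2.4990, ẋ = 5.6348

phase 1: p=-0.0865, T=0.285, ωT=0.914394, cosh=1.448011, sinh=1.047252; start (x,ẋ)=(-0.020200, 0.426300) → end (x,ẋ)=(0.148651, 0.840055)
phase 2: p=0.2526, T=0.511, ωT=1.639492, cosh=2.673316, sinh=2.479237; start (x,ẋ)=(0.148651, 0.840055) → end (x,ẋ)=(0.623851, 1.418886)
phase 3: p=0.5240, T=0.346, ωT=1.110106, cosh=1.682103, sinh=1.352579; start (x,ẋ)=(0.623851, 1.418886) → end (x,ẋ)=(1.290126, 2.820028)
phase 4: p=0.9383, T=0.309, ωT=0.991396, cosh=1.533026, sinh=1.161967; start (x,ẋ)=(1.290126, 2.820028) → end (x,ẋ)=(2.498971, 5.634801)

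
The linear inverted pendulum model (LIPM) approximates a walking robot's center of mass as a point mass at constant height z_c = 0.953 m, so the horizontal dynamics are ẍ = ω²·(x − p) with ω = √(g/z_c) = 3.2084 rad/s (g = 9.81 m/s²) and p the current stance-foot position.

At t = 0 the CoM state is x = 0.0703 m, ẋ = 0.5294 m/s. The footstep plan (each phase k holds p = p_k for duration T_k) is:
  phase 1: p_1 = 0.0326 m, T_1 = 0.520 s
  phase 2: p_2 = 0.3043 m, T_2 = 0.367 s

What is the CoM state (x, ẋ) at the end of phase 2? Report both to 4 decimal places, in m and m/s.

phase 1: p=0.0326, T=0.520, ωT=1.668368, cosh=2.746030, sinh=2.557475; start (x,ẋ)=(0.070300, 0.529400) → end (x,ẋ)=(0.558120, 1.763092)
phase 2: p=0.3043, T=0.367, ωT=1.177483, cosh=1.777123, sinh=1.469070; start (x,ẋ)=(0.558120, 1.763092) → end (x,ẋ)=(1.562658, 4.329577)

x = 1.5627, ẋ = 4.3296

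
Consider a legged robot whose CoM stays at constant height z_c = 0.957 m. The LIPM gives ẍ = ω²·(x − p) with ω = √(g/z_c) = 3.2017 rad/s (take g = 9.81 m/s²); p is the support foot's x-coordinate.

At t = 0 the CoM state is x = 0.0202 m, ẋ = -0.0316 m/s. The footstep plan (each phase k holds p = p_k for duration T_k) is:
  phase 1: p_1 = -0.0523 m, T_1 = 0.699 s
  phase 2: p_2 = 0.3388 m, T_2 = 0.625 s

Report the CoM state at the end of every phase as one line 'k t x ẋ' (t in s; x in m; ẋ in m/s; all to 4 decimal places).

1 0.6990 0.2457 0.9258
2 1.3240 1.0379 2.4039

phase 1: p=-0.0523, T=0.699, ωT=2.237988, cosh=4.740563, sinh=4.633890; start (x,ẋ)=(0.020200, -0.031600) → end (x,ẋ)=(0.245655, 0.925832)
phase 2: p=0.3388, T=0.625, ωT=2.001063, cosh=3.766051, sinh=3.630860; start (x,ẋ)=(0.245655, 0.925832) → end (x,ẋ)=(1.037944, 2.403932)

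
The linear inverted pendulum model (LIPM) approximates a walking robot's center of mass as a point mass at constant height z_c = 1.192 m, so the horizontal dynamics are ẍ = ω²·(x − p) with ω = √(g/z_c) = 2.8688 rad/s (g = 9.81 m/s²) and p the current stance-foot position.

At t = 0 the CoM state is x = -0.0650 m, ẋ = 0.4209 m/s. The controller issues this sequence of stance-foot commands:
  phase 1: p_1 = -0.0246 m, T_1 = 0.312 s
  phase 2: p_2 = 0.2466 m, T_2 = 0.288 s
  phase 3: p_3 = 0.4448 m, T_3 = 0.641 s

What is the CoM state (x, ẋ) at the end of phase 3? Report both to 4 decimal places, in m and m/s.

x = -0.2853, ẋ = -1.9348

phase 1: p=-0.0246, T=0.312, ωT=0.895066, cosh=1.428039, sinh=1.019458; start (x,ẋ)=(-0.065000, 0.420900) → end (x,ẋ)=(0.067278, 0.482907)
phase 2: p=0.2466, T=0.288, ωT=0.826214, cosh=1.361178, sinh=0.923475; start (x,ẋ)=(0.067278, 0.482907) → end (x,ẋ)=(0.157960, 0.182252)
phase 3: p=0.4448, T=0.641, ωT=1.838901, cosh=3.224307, sinh=3.065314; start (x,ẋ)=(0.157960, 0.182252) → end (x,ẋ)=(-0.285323, -1.934767)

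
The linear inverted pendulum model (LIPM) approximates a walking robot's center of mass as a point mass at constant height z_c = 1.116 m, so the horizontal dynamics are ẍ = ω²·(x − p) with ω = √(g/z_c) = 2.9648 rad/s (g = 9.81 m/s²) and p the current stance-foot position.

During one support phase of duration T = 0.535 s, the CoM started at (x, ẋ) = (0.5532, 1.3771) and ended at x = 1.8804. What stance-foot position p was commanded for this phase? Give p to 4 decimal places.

ωT = 2.9648·0.535 = 1.586168; cosh(ωT) = 2.544851, sinh(ωT) = 2.340143
x(T) = p + (x₀−p)·cosh(ωT) + (ẋ₀/ω)·sinh(ωT) ⇒ p·(1 − cosh) = x(T) − x₀·cosh − (ẋ₀/ω)·sinh
numerator   = 1.8804 − (0.5532)·2.544851 − (1.3771/2.9648)·2.340143 = -0.614369
denominator = 1 − 2.544851 = -1.544851
p = -0.614369 / -1.544851 = 0.3977

p = 0.3977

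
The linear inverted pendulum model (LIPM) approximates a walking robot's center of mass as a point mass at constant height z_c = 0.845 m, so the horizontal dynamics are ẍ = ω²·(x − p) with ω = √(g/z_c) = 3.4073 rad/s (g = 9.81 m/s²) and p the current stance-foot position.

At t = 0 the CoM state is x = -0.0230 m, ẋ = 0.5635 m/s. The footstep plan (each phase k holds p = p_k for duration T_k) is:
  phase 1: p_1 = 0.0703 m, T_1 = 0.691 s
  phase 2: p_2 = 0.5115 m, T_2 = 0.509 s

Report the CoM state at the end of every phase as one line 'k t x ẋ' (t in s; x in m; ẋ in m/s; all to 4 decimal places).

phase 1: p=0.0703, T=0.691, ωT=2.354444, cosh=5.313610, sinh=5.218664; start (x,ẋ)=(-0.023000, 0.563500) → end (x,ẋ)=(0.437604, 1.335200)
phase 2: p=0.5115, T=0.509, ωT=1.734316, cosh=2.920785, sinh=2.744264; start (x,ẋ)=(0.437604, 1.335200) → end (x,ẋ)=(1.371046, 3.208866)

1 0.6910 0.4376 1.3352
2 1.2000 1.3710 3.2089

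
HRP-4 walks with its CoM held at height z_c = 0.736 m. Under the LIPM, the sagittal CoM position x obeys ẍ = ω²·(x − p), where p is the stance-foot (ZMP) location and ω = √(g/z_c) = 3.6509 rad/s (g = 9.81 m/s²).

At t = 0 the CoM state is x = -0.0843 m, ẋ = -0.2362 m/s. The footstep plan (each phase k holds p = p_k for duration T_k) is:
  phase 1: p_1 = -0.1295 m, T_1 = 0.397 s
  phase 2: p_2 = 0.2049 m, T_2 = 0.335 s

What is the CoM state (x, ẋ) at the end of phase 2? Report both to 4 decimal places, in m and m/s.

phase 1: p=-0.1295, T=0.397, ωT=1.449407, cosh=2.247649, sinh=2.012940; start (x,ẋ)=(-0.084300, -0.236200) → end (x,ẋ)=(-0.158136, -0.198718)
phase 2: p=0.2049, T=0.335, ωT=1.223052, cosh=1.845935, sinh=1.551604; start (x,ẋ)=(-0.158136, -0.198718) → end (x,ẋ)=(-0.549695, -2.423331)

x = -0.5497, ẋ = -2.4233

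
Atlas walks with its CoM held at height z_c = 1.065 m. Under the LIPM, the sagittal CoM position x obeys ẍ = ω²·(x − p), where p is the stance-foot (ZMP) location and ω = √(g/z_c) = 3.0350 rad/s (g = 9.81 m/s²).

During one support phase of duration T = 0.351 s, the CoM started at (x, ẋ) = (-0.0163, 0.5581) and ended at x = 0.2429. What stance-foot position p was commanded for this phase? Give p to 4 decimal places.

p = -0.0550

ωT = 3.0350·0.351 = 1.065285; cosh(ωT) = 1.623148, sinh(ωT) = 1.278518
x(T) = p + (x₀−p)·cosh(ωT) + (ẋ₀/ω)·sinh(ωT) ⇒ p·(1 − cosh) = x(T) − x₀·cosh − (ẋ₀/ω)·sinh
numerator   = 0.2429 − (-0.0163)·1.623148 − (0.5581/3.0350)·1.278518 = 0.034253
denominator = 1 − 1.623148 = -0.623148
p = 0.034253 / -0.623148 = -0.0550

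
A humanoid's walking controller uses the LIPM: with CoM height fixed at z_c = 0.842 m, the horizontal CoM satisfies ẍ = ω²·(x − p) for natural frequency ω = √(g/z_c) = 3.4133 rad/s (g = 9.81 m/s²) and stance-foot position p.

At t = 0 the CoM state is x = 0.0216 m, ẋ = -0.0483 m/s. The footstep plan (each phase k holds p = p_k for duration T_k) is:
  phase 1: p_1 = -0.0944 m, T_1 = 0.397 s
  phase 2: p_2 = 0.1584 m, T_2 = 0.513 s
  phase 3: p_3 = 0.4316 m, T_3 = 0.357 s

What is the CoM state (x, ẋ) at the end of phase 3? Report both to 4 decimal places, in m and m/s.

phase 1: p=-0.0944, T=0.397, ωT=1.355080, cosh=2.067499, sinh=1.809572; start (x,ẋ)=(0.021600, -0.048300) → end (x,ẋ)=(0.119823, 0.616627)
phase 2: p=0.1584, T=0.513, ωT=1.751023, cosh=2.967044, sinh=2.793448; start (x,ẋ)=(0.119823, 0.616627) → end (x,ẋ)=(0.548590, 1.461737)
phase 3: p=0.4316, T=0.357, ωT=1.218548, cosh=1.838966, sinh=1.543307; start (x,ẋ)=(0.548590, 1.461737) → end (x,ẋ)=(1.307658, 3.304361)

x = 1.3077, ẋ = 3.3044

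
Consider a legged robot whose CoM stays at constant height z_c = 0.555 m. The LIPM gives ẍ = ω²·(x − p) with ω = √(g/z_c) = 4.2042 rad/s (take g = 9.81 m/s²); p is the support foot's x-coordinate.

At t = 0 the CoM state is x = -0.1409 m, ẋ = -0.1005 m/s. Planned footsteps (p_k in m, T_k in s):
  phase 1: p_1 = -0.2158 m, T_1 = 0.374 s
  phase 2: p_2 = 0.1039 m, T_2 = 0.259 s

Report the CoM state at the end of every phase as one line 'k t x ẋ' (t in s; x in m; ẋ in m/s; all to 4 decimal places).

1 0.3740 -0.0827 0.4734
2 0.6330 -0.0564 -0.2505

phase 1: p=-0.2158, T=0.374, ωT=1.572371, cosh=2.512805, sinh=2.305252; start (x,ẋ)=(-0.140900, -0.100500) → end (x,ẋ)=(-0.082697, 0.473375)
phase 2: p=0.1039, T=0.259, ωT=1.088888, cosh=1.653779, sinh=1.317189; start (x,ẋ)=(-0.082697, 0.473375) → end (x,ẋ)=(-0.056381, -0.250467)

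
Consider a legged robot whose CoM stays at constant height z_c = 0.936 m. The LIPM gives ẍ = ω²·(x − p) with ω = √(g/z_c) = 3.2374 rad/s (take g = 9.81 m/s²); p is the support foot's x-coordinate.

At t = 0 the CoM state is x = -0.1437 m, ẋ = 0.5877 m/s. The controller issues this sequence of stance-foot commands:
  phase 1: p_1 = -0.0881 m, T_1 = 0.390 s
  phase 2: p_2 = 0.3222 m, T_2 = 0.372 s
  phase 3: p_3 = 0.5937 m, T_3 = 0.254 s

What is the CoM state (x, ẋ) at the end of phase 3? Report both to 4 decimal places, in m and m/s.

x = 0.3258, ẋ = -0.2775

phase 1: p=-0.0881, T=0.390, ωT=1.262586, cosh=1.908736, sinh=1.625814; start (x,ẋ)=(-0.143700, 0.587700) → end (x,ẋ)=(0.100916, 0.829118)
phase 2: p=0.3222, T=0.372, ωT=1.204313, cosh=1.817182, sinh=1.517284; start (x,ẋ)=(0.100916, 0.829118) → end (x,ẋ)=(0.308672, 0.419699)
phase 3: p=0.5937, T=0.254, ωT=0.822300, cosh=1.357574, sinh=0.918154; start (x,ẋ)=(0.308672, 0.419699) → end (x,ẋ)=(0.325784, -0.277453)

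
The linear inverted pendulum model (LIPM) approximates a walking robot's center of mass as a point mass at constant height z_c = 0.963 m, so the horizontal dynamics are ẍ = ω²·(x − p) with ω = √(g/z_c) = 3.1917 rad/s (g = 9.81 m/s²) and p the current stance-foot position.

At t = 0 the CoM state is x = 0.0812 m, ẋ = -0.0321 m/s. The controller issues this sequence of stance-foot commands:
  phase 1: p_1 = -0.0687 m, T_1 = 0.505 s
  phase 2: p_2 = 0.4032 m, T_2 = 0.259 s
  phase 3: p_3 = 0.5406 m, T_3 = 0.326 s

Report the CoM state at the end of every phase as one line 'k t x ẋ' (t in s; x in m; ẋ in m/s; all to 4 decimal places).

phase 1: p=-0.0687, T=0.505, ωT=1.611808, cosh=2.605697, sinh=2.406170; start (x,ẋ)=(0.081200, -0.032100) → end (x,ẋ)=(0.297694, 1.067555)
phase 2: p=0.4032, T=0.259, ωT=0.826650, cosh=1.361581, sinh=0.924069; start (x,ẋ)=(0.297694, 1.067555) → end (x,ẋ)=(0.568627, 1.142390)
phase 3: p=0.5406, T=0.326, ωT=1.040494, cosh=1.591948, sinh=1.238668; start (x,ẋ)=(0.568627, 1.142390) → end (x,ẋ)=(1.028567, 1.929426)

1 0.5050 0.2977 1.0676
2 0.7640 0.5686 1.1424
3 1.0900 1.0286 1.9294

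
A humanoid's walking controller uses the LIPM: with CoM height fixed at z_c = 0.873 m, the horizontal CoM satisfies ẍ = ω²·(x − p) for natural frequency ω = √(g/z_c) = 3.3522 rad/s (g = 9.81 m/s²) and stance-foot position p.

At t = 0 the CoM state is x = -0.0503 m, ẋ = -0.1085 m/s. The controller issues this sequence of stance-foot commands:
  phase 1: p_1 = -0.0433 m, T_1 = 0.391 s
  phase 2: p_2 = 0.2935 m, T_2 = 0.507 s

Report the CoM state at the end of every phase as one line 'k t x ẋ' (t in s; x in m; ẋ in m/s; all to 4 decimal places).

phase 1: p=-0.0433, T=0.391, ωT=1.310710, cosh=1.989218, sinh=1.719589; start (x,ẋ)=(-0.050300, -0.108500) → end (x,ẋ)=(-0.112882, -0.256181)
phase 2: p=0.2935, T=0.507, ωT=1.699565, cosh=2.827166, sinh=2.644403; start (x,ẋ)=(-0.112882, -0.256181) → end (x,ẋ)=(-1.057500, -4.326668)

1 0.3910 -0.1129 -0.2562
2 0.8980 -1.0575 -4.3267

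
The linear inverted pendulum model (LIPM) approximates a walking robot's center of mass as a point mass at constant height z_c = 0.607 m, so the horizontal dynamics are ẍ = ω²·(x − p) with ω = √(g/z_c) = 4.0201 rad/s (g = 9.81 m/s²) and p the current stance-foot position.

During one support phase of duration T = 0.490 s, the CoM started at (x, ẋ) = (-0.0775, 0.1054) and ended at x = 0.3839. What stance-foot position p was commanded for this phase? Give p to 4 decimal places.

p = -0.2166

ωT = 4.0201·0.490 = 1.969849; cosh(ωT) = 3.654536, sinh(ωT) = 3.515058
x(T) = p + (x₀−p)·cosh(ωT) + (ẋ₀/ω)·sinh(ωT) ⇒ p·(1 − cosh) = x(T) − x₀·cosh − (ẋ₀/ω)·sinh
numerator   = 0.3839 − (-0.0775)·3.654536 − (0.1054/4.0201)·3.515058 = 0.574968
denominator = 1 − 3.654536 = -2.654536
p = 0.574968 / -2.654536 = -0.2166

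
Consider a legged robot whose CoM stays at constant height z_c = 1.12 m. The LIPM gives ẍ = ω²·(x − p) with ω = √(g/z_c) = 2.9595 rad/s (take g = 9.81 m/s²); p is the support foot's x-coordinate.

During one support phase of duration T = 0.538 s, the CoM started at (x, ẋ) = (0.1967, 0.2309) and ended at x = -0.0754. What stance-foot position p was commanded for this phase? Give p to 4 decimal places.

ωT = 2.9595·0.538 = 1.592211; cosh(ωT) = 2.559039, sinh(ωT) = 2.355564
x(T) = p + (x₀−p)·cosh(ωT) + (ẋ₀/ω)·sinh(ωT) ⇒ p·(1 − cosh) = x(T) − x₀·cosh − (ẋ₀/ω)·sinh
numerator   = -0.0754 − (0.1967)·2.559039 − (0.2309/2.9595)·2.355564 = -0.762544
denominator = 1 − 2.559039 = -1.559039
p = -0.762544 / -1.559039 = 0.4891

p = 0.4891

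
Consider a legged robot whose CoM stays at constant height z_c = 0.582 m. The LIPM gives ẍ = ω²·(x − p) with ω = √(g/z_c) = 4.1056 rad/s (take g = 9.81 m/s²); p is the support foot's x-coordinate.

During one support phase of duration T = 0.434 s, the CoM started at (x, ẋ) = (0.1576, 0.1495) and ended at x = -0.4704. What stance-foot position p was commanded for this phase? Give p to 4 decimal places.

ωT = 4.1056·0.434 = 1.781830; cosh(ωT) = 3.054525, sinh(ωT) = 2.886195
x(T) = p + (x₀−p)·cosh(ωT) + (ẋ₀/ω)·sinh(ωT) ⇒ p·(1 − cosh) = x(T) − x₀·cosh − (ẋ₀/ω)·sinh
numerator   = -0.4704 − (0.1576)·3.054525 − (0.1495/4.1056)·2.886195 = -1.056890
denominator = 1 − 3.054525 = -2.054525
p = -1.056890 / -2.054525 = 0.5144

p = 0.5144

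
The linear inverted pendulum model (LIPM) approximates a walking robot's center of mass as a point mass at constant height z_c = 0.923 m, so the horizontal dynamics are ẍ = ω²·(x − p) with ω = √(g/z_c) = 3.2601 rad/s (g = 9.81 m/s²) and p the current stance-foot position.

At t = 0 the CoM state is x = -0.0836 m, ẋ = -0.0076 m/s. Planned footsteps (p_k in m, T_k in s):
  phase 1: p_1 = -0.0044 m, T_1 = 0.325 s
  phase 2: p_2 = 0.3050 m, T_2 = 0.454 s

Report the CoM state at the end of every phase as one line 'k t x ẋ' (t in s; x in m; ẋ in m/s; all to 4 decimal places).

phase 1: p=-0.0044, T=0.325, ωT=1.059532, cosh=1.615820, sinh=1.269202; start (x,ẋ)=(-0.083600, -0.007600) → end (x,ẋ)=(-0.135332, -0.339988)
phase 2: p=0.3050, T=0.454, ωT=1.480085, cosh=2.310470, sinh=2.082851; start (x,ẋ)=(-0.135332, -0.339988) → end (x,ẋ)=(-0.929589, -3.775518)

1 0.3250 -0.1353 -0.3400
2 0.7790 -0.9296 -3.7755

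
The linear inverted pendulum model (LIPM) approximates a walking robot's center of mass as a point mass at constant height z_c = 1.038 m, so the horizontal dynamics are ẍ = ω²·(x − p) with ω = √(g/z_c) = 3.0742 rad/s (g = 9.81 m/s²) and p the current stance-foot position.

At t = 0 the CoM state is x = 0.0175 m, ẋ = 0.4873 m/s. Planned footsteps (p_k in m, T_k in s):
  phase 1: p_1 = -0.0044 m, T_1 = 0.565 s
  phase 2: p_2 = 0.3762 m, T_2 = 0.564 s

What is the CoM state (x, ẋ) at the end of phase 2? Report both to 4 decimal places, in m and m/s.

x = 2.1641, ẋ = 5.7160

phase 1: p=-0.0044, T=0.565, ωT=1.736923, cosh=2.927950, sinh=2.751889; start (x,ẋ)=(0.017500, 0.487300) → end (x,ẋ)=(0.495932, 1.612061)
phase 2: p=0.3762, T=0.564, ωT=1.733849, cosh=2.919504, sinh=2.742901; start (x,ẋ)=(0.495932, 1.612061) → end (x,ẋ)=(2.164091, 5.716025)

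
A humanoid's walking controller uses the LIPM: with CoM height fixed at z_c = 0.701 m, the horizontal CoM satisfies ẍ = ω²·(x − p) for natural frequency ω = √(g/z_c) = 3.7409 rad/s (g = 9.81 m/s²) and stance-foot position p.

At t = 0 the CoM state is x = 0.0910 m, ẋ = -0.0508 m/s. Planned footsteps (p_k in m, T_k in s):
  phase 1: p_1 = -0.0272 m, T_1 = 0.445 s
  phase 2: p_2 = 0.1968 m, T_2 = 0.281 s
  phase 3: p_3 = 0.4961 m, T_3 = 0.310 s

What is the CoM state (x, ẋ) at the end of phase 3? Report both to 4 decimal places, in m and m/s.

phase 1: p=-0.0272, T=0.445, ωT=1.664700, cosh=2.736669, sinh=2.547422; start (x,ẋ)=(0.091000, -0.050800) → end (x,ẋ)=(0.261681, 0.987382)
phase 2: p=0.1968, T=0.281, ωT=1.051193, cosh=1.605291, sinh=1.255771; start (x,ẋ)=(0.261681, 0.987382) → end (x,ẋ)=(0.632404, 1.889829)
phase 3: p=0.4961, T=0.310, ωT=1.159679, cosh=1.751248, sinh=1.437661; start (x,ẋ)=(0.632404, 1.889829) → end (x,ẋ)=(1.461081, 4.042624)

x = 1.4611, ẋ = 4.0426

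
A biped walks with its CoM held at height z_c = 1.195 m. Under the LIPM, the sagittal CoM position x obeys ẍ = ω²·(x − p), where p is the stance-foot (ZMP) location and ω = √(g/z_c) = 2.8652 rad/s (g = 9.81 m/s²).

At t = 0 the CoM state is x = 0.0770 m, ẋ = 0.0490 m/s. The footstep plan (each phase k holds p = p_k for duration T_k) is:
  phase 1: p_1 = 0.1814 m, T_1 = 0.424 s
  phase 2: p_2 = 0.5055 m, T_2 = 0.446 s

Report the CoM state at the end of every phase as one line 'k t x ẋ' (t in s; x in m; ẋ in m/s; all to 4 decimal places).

phase 1: p=0.1814, T=0.424, ωT=1.214845, cosh=1.833264, sinh=1.536507; start (x,ẋ)=(0.077000, 0.049000) → end (x,ẋ)=(0.016284, -0.369781)
phase 2: p=0.5055, T=0.446, ωT=1.277879, cosh=1.933824, sinh=1.655196; start (x,ẋ)=(0.016284, -0.369781) → end (x,ẋ)=(-0.654176, -3.035181)

1 0.4240 0.0163 -0.3698
2 0.8700 -0.6542 -3.0352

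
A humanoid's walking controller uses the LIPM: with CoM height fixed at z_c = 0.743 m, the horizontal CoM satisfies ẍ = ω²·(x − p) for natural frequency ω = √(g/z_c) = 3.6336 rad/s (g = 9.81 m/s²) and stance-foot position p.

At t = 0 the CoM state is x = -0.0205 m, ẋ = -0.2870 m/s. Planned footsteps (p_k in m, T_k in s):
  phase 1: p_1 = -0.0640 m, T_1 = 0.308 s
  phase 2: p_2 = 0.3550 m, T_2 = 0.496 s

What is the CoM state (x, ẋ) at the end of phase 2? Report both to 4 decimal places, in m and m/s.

x = -1.2760, ẋ = -5.6991

phase 1: p=-0.0640, T=0.308, ωT=1.119149, cosh=1.694402, sinh=1.367844; start (x,ẋ)=(-0.020500, -0.287000) → end (x,ẋ)=(-0.098333, -0.270090)
phase 2: p=0.3550, T=0.496, ωT=1.802266, cosh=3.114147, sinh=2.949222; start (x,ẋ)=(-0.098333, -0.270090) → end (x,ẋ)=(-1.275964, -5.699146)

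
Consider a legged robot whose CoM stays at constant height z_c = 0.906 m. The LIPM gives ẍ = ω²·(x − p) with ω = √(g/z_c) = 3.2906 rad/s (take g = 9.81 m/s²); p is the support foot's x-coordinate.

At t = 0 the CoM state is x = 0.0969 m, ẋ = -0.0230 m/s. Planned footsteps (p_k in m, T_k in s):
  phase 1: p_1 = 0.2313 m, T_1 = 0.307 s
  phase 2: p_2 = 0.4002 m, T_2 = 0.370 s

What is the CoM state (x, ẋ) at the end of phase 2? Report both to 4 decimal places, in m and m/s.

x = -0.5730, ẋ = -2.9926

phase 1: p=0.2313, T=0.307, ωT=1.010214, cosh=1.555165, sinh=1.191024; start (x,ẋ)=(0.096900, -0.023000) → end (x,ẋ)=(0.013961, -0.562507)
phase 2: p=0.4002, T=0.370, ωT=1.217522, cosh=1.837384, sinh=1.541421; start (x,ẋ)=(0.013961, -0.562507) → end (x,ẋ)=(-0.572965, -2.992623)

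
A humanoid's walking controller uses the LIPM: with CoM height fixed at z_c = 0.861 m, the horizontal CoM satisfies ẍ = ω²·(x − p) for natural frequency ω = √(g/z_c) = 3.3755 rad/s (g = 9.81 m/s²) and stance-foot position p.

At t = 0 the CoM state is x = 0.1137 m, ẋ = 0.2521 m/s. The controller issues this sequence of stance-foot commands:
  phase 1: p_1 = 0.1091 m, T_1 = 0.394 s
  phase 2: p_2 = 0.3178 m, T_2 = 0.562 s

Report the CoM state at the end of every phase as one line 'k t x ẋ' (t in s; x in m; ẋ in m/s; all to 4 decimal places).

1 0.3940 0.2497 0.5372
2 0.9560 0.6043 1.0821

phase 1: p=0.1091, T=0.394, ωT=1.329947, cosh=2.022667, sinh=1.758176; start (x,ẋ)=(0.113700, 0.252100) → end (x,ẋ)=(0.249714, 0.537214)
phase 2: p=0.3178, T=0.562, ωT=1.897031, cosh=3.408043, sinh=3.258030; start (x,ẋ)=(0.249714, 0.537214) → end (x,ẋ)=(0.604279, 1.082075)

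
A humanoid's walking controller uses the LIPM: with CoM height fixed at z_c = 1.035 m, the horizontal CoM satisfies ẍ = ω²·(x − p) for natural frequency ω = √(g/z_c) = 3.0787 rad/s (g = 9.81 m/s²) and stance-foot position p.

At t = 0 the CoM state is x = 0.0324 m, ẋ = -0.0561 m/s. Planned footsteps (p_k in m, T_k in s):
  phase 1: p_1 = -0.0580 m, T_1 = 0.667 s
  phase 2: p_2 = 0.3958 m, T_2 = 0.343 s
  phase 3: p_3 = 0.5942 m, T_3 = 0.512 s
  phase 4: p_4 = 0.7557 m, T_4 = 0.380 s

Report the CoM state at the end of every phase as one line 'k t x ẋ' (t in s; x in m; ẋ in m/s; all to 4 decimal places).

phase 1: p=-0.0580, T=0.667, ωT=2.053493, cosh=3.961684, sinh=3.833398; start (x,ẋ)=(0.032400, -0.056100) → end (x,ẋ)=(0.230284, 0.844640)
phase 2: p=0.3958, T=0.343, ωT=1.055994, cosh=1.611339, sinh=1.263493; start (x,ẋ)=(0.230284, 0.844640) → end (x,ẋ)=(0.475736, 0.717158)
phase 3: p=0.5942, T=0.512, ωT=1.576294, cosh=2.521869, sinh=2.315129; start (x,ẋ)=(0.475736, 0.717158) → end (x,ẋ)=(0.834740, 0.964218)
phase 4: p=0.7557, T=0.380, ωT=1.169906, cosh=1.766043, sinh=1.455647; start (x,ẋ)=(0.834740, 0.964218) → end (x,ẋ)=(1.351183, 2.057070)

1 0.6670 0.2303 0.8446
2 1.0100 0.4757 0.7172
3 1.5220 0.8347 0.9642
4 1.9020 1.3512 2.0571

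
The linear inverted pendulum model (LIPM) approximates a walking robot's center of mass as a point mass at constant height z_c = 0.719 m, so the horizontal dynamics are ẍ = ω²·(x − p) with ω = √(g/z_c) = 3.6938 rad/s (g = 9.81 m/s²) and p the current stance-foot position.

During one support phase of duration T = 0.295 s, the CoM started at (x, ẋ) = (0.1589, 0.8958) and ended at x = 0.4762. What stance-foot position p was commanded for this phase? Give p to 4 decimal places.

ωT = 3.6938·0.295 = 1.089671; cosh(ωT) = 1.654811, sinh(ωT) = 1.318484
x(T) = p + (x₀−p)·cosh(ωT) + (ẋ₀/ω)·sinh(ωT) ⇒ p·(1 − cosh) = x(T) − x₀·cosh − (ẋ₀/ω)·sinh
numerator   = 0.4762 − (0.1589)·1.654811 − (0.8958/3.6938)·1.318484 = -0.106501
denominator = 1 − 1.654811 = -0.654811
p = -0.106501 / -0.654811 = 0.1626

p = 0.1626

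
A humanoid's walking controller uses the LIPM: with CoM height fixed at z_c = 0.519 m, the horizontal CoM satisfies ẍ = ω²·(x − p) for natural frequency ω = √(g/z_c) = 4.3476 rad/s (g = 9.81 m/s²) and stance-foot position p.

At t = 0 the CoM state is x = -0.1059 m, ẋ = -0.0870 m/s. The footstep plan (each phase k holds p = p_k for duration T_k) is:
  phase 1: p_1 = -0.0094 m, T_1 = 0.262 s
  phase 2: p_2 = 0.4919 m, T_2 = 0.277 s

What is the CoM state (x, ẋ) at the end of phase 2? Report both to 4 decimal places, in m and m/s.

phase 1: p=-0.0094, T=0.262, ωT=1.139071, cosh=1.721991, sinh=1.401875; start (x,ẋ)=(-0.105900, -0.087000) → end (x,ẋ)=(-0.203625, -0.737960)
phase 2: p=0.4919, T=0.277, ωT=1.204285, cosh=1.817141, sinh=1.517234; start (x,ẋ)=(-0.203625, -0.737960) → end (x,ẋ)=(-1.029502, -5.928889)

x = -1.0295, ẋ = -5.9289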